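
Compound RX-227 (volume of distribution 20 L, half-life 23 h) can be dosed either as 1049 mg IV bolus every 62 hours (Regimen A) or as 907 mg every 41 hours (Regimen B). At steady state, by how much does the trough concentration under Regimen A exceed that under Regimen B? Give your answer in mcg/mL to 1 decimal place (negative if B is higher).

-9.0 mcg/mL

Regimen A: f = (1/2)^(62/23) ≈ 0.1544; Cmin,ss = (1049/20)·f/(1−f) ≈ 9.577 mcg/mL.
Regimen B: f = (1/2)^(41/23) ≈ 0.2907; Cmin,ss = (907/20)·f/(1−f) ≈ 18.586 mcg/mL.
Difference ≈ 9.577 − 18.586 ≈ -9.009 mcg/mL.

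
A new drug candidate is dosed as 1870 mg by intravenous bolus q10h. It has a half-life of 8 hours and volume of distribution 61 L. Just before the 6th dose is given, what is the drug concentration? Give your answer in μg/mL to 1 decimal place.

21.9 μg/mL

f = (1/2)^(τ/t½) = (1/2)^(10/8) ≈ 0.4204.
C₀ = D/Vd = 1870/61 ≈ 30.656 μg/mL.
Before the 6th dose, 5 doses have been given. Superposition: Cmin = C₀·(f + f² + … + f^5).
≈ 30.656 × (0.4204 + 0.1767 + 0.0743 + 0.0312 + 0.0131) ≈ 30.656 × 0.7157 ≈ 21.940 μg/mL.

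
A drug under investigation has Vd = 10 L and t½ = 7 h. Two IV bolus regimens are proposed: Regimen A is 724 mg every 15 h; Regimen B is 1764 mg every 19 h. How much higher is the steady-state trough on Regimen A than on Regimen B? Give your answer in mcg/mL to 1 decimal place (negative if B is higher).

-10.5 mcg/mL

Regimen A: f = (1/2)^(15/7) ≈ 0.2264; Cmin,ss = (724/10)·f/(1−f) ≈ 21.188 mcg/mL.
Regimen B: f = (1/2)^(19/7) ≈ 0.1524; Cmin,ss = (1764/10)·f/(1−f) ≈ 31.717 mcg/mL.
Difference ≈ 21.188 − 31.717 ≈ -10.529 mcg/mL.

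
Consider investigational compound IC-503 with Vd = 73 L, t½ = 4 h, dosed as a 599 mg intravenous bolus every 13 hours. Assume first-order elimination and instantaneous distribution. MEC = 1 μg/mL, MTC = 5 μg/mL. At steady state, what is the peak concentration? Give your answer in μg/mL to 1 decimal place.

9.2 μg/mL

τ/t½ = 13/4 ≈ 3.25, so fraction remaining f = (1/2)^(13/4) ≈ 0.1051.
At steady state, accumulation factor R = 1/(1 − e^(−kτ)) ≈ 1.1174.
Each bolus raises the concentration by D/Vd = 599/73 ≈ 8.205 μg/mL.
Cmax,ss = C₀/(1 − f) ≈ 8.205/0.8949 ≈ 9.169 μg/mL.
Peak 9.2 μg/mL vs MTC 5 μg/mL: exceeds toxic threshold.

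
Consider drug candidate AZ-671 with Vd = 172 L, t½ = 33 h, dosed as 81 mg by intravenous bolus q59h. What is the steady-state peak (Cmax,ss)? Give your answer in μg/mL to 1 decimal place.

0.7 μg/mL

k = ln2/t½ = ln2/33 ≈ 0.021004 h⁻¹; fraction remaining f = e^(−kτ) = e^(−0.021004×59) ≈ 0.2896.
Accumulation ratio R = 1/(1 − f) ≈ 1/0.7104 ≈ 1.4077.
Each bolus raises the concentration by D/Vd = 81/172 ≈ 0.471 μg/mL.
Steady-state peak Cmax,ss = C₀·R ≈ 0.471 × 1.4077 ≈ 0.663 μg/mL.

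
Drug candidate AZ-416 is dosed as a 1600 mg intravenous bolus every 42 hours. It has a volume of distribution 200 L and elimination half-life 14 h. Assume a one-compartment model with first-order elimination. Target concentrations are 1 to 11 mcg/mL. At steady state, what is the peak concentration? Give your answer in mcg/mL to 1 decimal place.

9.1 mcg/mL

The dosing interval is 3 half-lives, so f = 2^(−3) = 0.125.
At steady state, R = 1/(1 − 0.125) = 8/7.
Single-dose peak C₀ = D/Vd = 1600/200 = 8 mcg/mL.
Steady-state peak Cmax,ss = C₀·R = 8 × 8/7 ≈ 9.143 mcg/mL.
Peak 9.1 mcg/mL vs MTC 11 mcg/mL: below toxic threshold.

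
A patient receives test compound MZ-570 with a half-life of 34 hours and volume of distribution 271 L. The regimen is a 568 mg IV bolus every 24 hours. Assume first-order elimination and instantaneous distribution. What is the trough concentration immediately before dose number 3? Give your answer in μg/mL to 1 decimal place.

2.1 μg/mL

f = (1/2)^(τ/t½) = (1/2)^(24/34) ≈ 0.6131.
C₀ = D/Vd = 568/271 ≈ 2.096 μg/mL.
Before the 3rd dose, 2 doses have been given. Superposition: Cmin = C₀·(f + f²).
≈ 2.096 × (0.6131 + 0.3759) ≈ 2.096 × 0.9890 ≈ 2.073 μg/mL.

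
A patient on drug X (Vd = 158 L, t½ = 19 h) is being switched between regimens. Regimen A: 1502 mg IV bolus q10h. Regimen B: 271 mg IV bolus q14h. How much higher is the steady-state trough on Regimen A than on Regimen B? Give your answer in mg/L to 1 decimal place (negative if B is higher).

19.0 mg/L

Regimen A: f = (1/2)^(10/19) ≈ 0.6943; Cmin,ss = (1502/158)·f/(1−f) ≈ 21.591 mg/L.
Regimen B: f = (1/2)^(14/19) ≈ 0.6001; Cmin,ss = (271/158)·f/(1−f) ≈ 2.574 mg/L.
Difference ≈ 21.591 − 2.574 ≈ 19.017 mg/L.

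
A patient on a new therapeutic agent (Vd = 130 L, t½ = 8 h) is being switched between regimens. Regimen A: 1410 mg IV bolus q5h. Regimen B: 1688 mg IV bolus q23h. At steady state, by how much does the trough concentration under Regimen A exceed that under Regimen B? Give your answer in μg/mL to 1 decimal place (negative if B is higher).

Regimen A: f = (1/2)^(5/8) ≈ 0.6484; Cmin,ss = (1410/130)·f/(1−f) ≈ 20.002 μg/mL.
Regimen B: f = (1/2)^(23/8) ≈ 0.1363; Cmin,ss = (1688/130)·f/(1−f) ≈ 2.049 μg/mL.
Difference ≈ 20.002 − 2.049 ≈ 17.953 μg/mL.

18.0 μg/mL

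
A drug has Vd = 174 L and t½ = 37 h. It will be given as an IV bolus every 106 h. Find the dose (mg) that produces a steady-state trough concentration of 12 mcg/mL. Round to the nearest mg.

13122 mg

τ/t½ = 106/37 ≈ 2.8649, so f = (1/2)^(106/37) ≈ 0.137274.
Cmin,ss = (D/Vd)·f/(1−f), so D = Cmin,ss·Vd·(1−f)/f.
D = 12 × 174 × (1−f)/f ≈ 12 × 174 × 6.28470 ≈ 13122.45 mg.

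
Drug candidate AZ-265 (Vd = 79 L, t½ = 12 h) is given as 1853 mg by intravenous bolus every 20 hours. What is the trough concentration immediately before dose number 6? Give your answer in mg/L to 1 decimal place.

10.8 mg/L

f = (1/2)^(τ/t½) = (1/2)^(20/12) ≈ 0.3150.
C₀ = D/Vd = 1853/79 ≈ 23.456 mg/L.
Before the 6th dose, 5 doses have been given. Superposition: Cmin = C₀·(f + f² + … + f^5).
≈ 23.456 × (0.3150 + 0.0992 + 0.0313 + 0.0098 + 0.0031) ≈ 23.456 × 0.4584 ≈ 10.752 mg/L.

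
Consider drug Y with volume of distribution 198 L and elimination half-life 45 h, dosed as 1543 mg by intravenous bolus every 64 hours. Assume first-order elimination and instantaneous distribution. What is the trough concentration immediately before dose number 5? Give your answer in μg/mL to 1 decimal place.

4.5 μg/mL

f = (1/2)^(τ/t½) = (1/2)^(64/45) ≈ 0.3731.
C₀ = D/Vd = 1543/198 ≈ 7.793 μg/mL.
Before the 5th dose, 4 doses have been given. Superposition: Cmin = C₀·(f + f² + … + f^4).
≈ 7.793 × (0.3731 + 0.1392 + 0.0519 + 0.0194) ≈ 7.793 × 0.5836 ≈ 4.548 μg/mL.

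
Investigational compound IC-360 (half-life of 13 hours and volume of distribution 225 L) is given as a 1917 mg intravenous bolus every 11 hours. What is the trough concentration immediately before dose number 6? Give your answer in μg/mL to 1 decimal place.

f = (1/2)^(τ/t½) = (1/2)^(11/13) ≈ 0.5563.
C₀ = D/Vd = 1917/225 ≈ 8.520 μg/mL.
Before the 6th dose, 5 doses have been given. Superposition: Cmin = C₀·(f + f² + … + f^5).
≈ 8.520 × (0.5563 + 0.3095 + 0.1722 + 0.0958 + 0.0533) ≈ 8.520 × 1.1871 ≈ 10.114 μg/mL.

10.1 μg/mL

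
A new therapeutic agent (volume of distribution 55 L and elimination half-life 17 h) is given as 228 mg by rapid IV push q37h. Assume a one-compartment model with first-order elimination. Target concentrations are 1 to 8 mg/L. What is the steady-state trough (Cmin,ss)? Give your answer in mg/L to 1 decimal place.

1.2 mg/L

k = ln2/t½ = ln2/17 ≈ 0.040773 h⁻¹; fraction remaining f = e^(−kτ) = e^(−0.040773×37) ≈ 0.2212.
Single-dose peak C₀ = D/Vd = 228/55 ≈ 4.145 mg/L.
Steady-state trough Cmin,ss = C₀·f/(1−f) ≈ 4.145 × 0.2212/0.7788 ≈ 1.177 mg/L.
Trough 1.2 mg/L vs MEC 1 mg/L: adequate.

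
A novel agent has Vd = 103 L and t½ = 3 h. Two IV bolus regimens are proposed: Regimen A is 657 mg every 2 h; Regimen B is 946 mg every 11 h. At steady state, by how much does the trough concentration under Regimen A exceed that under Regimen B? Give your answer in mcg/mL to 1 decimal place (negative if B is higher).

Regimen A: f = (1/2)^(2/3) ≈ 0.6300; Cmin,ss = (657/103)·f/(1−f) ≈ 10.861 mcg/mL.
Regimen B: f = (1/2)^(11/3) ≈ 0.0787; Cmin,ss = (946/103)·f/(1−f) ≈ 0.785 mcg/mL.
Difference ≈ 10.861 − 0.785 ≈ 10.076 mcg/mL.

10.1 mcg/mL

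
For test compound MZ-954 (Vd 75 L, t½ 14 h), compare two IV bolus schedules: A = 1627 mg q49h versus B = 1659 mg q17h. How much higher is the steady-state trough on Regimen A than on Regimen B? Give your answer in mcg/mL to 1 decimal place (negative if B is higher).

Regimen A: f = (1/2)^(49/14) ≈ 0.0884; Cmin,ss = (1627/75)·f/(1−f) ≈ 2.104 mcg/mL.
Regimen B: f = (1/2)^(17/14) ≈ 0.4310; Cmin,ss = (1659/75)·f/(1−f) ≈ 16.755 mcg/mL.
Difference ≈ 2.104 − 16.755 ≈ -14.651 mcg/mL.

-14.7 mcg/mL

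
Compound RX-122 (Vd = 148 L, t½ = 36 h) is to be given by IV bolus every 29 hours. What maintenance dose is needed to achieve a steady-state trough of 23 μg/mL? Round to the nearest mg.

2546 mg

τ/t½ = 29/36 ≈ 0.80556, so f = (1/2)^(29/36) ≈ 0.572142.
Cmin,ss = (D/Vd)·f/(1−f), so D = Cmin,ss·Vd·(1−f)/f.
D = 23 × 148 × (1−f)/f ≈ 23 × 148 × 0.74782 ≈ 2545.58 mg.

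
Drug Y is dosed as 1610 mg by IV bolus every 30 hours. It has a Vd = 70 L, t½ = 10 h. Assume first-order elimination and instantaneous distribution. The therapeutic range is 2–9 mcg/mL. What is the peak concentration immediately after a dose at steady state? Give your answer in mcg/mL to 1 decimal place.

The dosing interval is 3 half-lives, so f = 2^(−3) = 0.125.
Accumulation ratio R = 1/(1 − f) = 1/0.875 = 8/7.
Single-dose peak C₀ = D/Vd = 1610/70 = 23 mcg/mL.
Steady-state peak Cmax,ss = C₀·R = 23 × 8/7 ≈ 26.286 mcg/mL.
Peak 26.3 mcg/mL vs MTC 9 mcg/mL: exceeds toxic threshold.

26.3 mcg/mL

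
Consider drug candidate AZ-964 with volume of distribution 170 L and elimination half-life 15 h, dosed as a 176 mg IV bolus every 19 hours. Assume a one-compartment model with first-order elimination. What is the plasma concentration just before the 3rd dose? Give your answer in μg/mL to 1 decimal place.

0.6 μg/mL

f = (1/2)^(τ/t½) = (1/2)^(19/15) ≈ 0.4156.
C₀ = D/Vd = 176/170 ≈ 1.035 μg/mL.
Before the 3rd dose, 2 doses have been given. Superposition: Cmin = C₀·(f + f²).
≈ 1.035 × (0.4156 + 0.1727) ≈ 1.035 × 0.5883 ≈ 0.609 μg/mL.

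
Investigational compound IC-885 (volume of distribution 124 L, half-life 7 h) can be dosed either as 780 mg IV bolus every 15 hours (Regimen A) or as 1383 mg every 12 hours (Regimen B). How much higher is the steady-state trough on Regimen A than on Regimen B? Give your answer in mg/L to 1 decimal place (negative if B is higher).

Regimen A: f = (1/2)^(15/7) ≈ 0.2264; Cmin,ss = (780/124)·f/(1−f) ≈ 1.841 mg/L.
Regimen B: f = (1/2)^(12/7) ≈ 0.3048; Cmin,ss = (1383/124)·f/(1−f) ≈ 4.890 mg/L.
Difference ≈ 1.841 − 4.890 ≈ -3.049 mg/L.

-3.0 mg/L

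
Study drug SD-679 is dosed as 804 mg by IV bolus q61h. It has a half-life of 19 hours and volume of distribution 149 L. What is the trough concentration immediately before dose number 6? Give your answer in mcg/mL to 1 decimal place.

f = (1/2)^(τ/t½) = (1/2)^(61/19) ≈ 0.1080.
C₀ = D/Vd = 804/149 ≈ 5.396 mcg/mL.
Before the 6th dose, 5 doses have been given. Superposition: Cmin = C₀·(f + f² + … + f^5).
≈ 5.396 × (0.1080 + 0.0117 + 0.0013 + 0.0001 + 0.0000) ≈ 5.396 × 0.1211 ≈ 0.653 mcg/mL.

0.7 mcg/mL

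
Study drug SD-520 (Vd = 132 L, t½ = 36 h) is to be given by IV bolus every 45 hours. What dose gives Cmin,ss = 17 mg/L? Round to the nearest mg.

τ/t½ = 45/36 ≈ 1.25, so f = (1/2)^(45/36) ≈ 0.420448.
Cmin,ss = (D/Vd)·f/(1−f), so D = Cmin,ss·Vd·(1−f)/f.
D = 17 × 132 × (1−f)/f ≈ 17 × 132 × 1.37842 ≈ 3093.17 mg.

3093 mg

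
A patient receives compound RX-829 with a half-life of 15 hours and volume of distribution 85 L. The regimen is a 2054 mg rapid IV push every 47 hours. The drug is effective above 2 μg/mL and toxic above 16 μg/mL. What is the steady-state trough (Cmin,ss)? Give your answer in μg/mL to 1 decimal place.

Over one 47-h interval, 47/15 ≈ 3.1333 half-lives elapse, leaving f ≈ 0.1140 of each dose.
Each bolus raises the concentration by D/Vd = 2054/85 ≈ 24.165 μg/mL.
Steady-state trough Cmin,ss = C₀·f/(1−f) ≈ 24.165 × 0.1140/0.8860 ≈ 3.109 μg/mL.
Trough 3.1 μg/mL vs MEC 2 μg/mL: adequate.

3.1 μg/mL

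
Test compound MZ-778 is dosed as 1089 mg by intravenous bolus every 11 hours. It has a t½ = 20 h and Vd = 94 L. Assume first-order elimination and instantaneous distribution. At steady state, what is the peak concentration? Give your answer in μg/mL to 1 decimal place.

36.5 μg/mL

k = ln2/t½ = ln2/20 ≈ 0.034657 h⁻¹; fraction remaining f = e^(−kτ) = e^(−0.034657×11) ≈ 0.6830.
At steady state, accumulation factor R = 1/(1 − e^(−kτ)) ≈ 3.1546.
Each bolus raises the concentration by D/Vd = 1089/94 ≈ 11.585 μg/mL.
Steady-state peak Cmax,ss = C₀·R ≈ 11.585 × 3.1546 ≈ 36.546 μg/mL.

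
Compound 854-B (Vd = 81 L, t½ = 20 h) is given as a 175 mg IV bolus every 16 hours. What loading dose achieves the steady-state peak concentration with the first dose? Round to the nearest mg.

f = (1/2)^(16/20) ≈ 0.574349; accumulation ratio R = 1/(1−f) ≈ 2.34934.
Loading dose to hit Cmax,ss on first dose: D_load = D_maint·R ≈ 175 × 2.34934 ≈ 411.13 mg.

411 mg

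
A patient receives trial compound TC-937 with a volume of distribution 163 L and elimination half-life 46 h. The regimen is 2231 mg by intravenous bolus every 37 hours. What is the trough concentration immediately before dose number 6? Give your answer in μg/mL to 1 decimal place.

f = (1/2)^(τ/t½) = (1/2)^(37/46) ≈ 0.5726.
C₀ = D/Vd = 2231/163 ≈ 13.687 μg/mL.
Before the 6th dose, 5 doses have been given. Superposition: Cmin = C₀·(f + f² + … + f^5).
≈ 13.687 × (0.5726 + 0.3279 + 0.1877 + 0.1075 + 0.0616) ≈ 13.687 × 1.2573 ≈ 17.209 μg/mL.

17.2 μg/mL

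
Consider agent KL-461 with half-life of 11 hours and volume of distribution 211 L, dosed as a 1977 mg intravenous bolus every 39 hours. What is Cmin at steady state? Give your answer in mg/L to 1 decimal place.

τ/t½ = 39/11 ≈ 3.5455, so fraction remaining f = (1/2)^(39/11) ≈ 0.0856.
Single-dose peak C₀ = D/Vd = 1977/211 ≈ 9.370 mg/L.
Steady-state trough Cmin,ss = C₀·f/(1−f) ≈ 9.370 × 0.0856/0.9144 ≈ 0.877 mg/L.

0.9 mg/L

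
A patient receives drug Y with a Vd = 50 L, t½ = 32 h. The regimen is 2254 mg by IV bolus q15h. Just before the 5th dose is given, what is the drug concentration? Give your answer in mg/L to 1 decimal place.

f = (1/2)^(τ/t½) = (1/2)^(15/32) ≈ 0.7226.
C₀ = D/Vd = 2254/50 ≈ 45.080 mg/L.
Before the 5th dose, 4 doses have been given. Superposition: Cmin = C₀·(f + f² + … + f^4).
≈ 45.080 × (0.7226 + 0.5222 + 0.3773 + 0.2726) ≈ 45.080 × 1.8947 ≈ 85.413 mg/L.

85.4 mg/L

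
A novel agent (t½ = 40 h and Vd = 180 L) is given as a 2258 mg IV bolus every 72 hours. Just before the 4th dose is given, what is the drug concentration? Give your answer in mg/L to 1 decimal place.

f = (1/2)^(τ/t½) = (1/2)^(72/40) ≈ 0.2872.
C₀ = D/Vd = 2258/180 ≈ 12.544 mg/L.
Before the 4th dose, 3 doses have been given. Superposition: Cmin = C₀·(f + f² + … + f^3).
≈ 12.544 × (0.2872 + 0.0825 + 0.0237) ≈ 12.544 × 0.3934 ≈ 4.935 mg/L.

4.9 mg/L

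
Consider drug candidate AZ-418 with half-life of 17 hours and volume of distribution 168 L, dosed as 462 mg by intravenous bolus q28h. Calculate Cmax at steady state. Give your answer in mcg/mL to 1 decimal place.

4.0 mcg/mL

Over one 28-h interval, 28/17 ≈ 1.6471 half-lives elapse, leaving f ≈ 0.3193 of each dose.
Accumulation ratio R = 1/(1 − f) ≈ 1/0.6807 ≈ 1.4691.
Single-dose peak C₀ = D/Vd = 462/168 ≈ 2.750 mcg/mL.
Steady-state peak Cmax,ss = C₀·R ≈ 2.750 × 1.4691 ≈ 4.040 mcg/mL.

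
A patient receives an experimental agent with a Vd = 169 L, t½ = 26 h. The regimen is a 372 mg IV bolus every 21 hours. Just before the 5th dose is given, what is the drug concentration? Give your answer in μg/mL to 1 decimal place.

2.6 μg/mL

f = (1/2)^(τ/t½) = (1/2)^(21/26) ≈ 0.5713.
C₀ = D/Vd = 372/169 ≈ 2.201 μg/mL.
Before the 5th dose, 4 doses have been given. Superposition: Cmin = C₀·(f + f² + … + f^4).
≈ 2.201 × (0.5713 + 0.3264 + 0.1865 + 0.1065) ≈ 2.201 × 1.1907 ≈ 2.621 μg/mL.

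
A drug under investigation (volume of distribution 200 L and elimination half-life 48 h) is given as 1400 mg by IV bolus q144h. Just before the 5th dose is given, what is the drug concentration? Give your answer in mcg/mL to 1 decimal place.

1.0 mcg/mL

f = (1/2)^(τ/t½) = (1/2)^(144/48) ≈ 0.1250.
C₀ = D/Vd = 1400/200 ≈ 7.000 mcg/mL.
Before the 5th dose, 4 doses have been given. Superposition: Cmin = C₀·(f + f² + … + f^4).
≈ 7.000 × (0.1250 + 0.0156 + 0.0020 + 0.0002) ≈ 7.000 × 0.1428 ≈ 1.000 mcg/mL.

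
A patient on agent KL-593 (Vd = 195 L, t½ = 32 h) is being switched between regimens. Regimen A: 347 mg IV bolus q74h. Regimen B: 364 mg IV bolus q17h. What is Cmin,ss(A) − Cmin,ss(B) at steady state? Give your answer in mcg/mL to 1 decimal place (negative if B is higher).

Regimen A: f = (1/2)^(74/32) ≈ 0.2013; Cmin,ss = (347/195)·f/(1−f) ≈ 0.448 mcg/mL.
Regimen B: f = (1/2)^(17/32) ≈ 0.6920; Cmin,ss = (364/195)·f/(1−f) ≈ 4.194 mcg/mL.
Difference ≈ 0.448 − 4.194 ≈ -3.746 mcg/mL.

-3.7 mcg/mL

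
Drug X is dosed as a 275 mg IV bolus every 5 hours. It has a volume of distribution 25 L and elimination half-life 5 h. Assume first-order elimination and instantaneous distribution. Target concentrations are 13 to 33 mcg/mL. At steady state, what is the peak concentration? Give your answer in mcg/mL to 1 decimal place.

The dosing interval is 1 half-life, so f = 2^(−1) = 0.5.
At steady state, R = 1/(1 − 0.5) = 2/1.
Single-dose peak C₀ = D/Vd = 275/25 = 11 mcg/mL.
Steady-state peak Cmax,ss = C₀·R = 11 × 2/1 ≈ 22.000 mcg/mL.
Peak 22.0 mcg/mL vs MTC 33 mcg/mL: below toxic threshold.

22.0 mcg/mL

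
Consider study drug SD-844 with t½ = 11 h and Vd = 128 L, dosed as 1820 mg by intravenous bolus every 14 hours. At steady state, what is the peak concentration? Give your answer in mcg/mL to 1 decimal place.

24.3 mcg/mL

Over one 14-h interval, 14/11 ≈ 1.2727 half-lives elapse, leaving f ≈ 0.4139 of each dose.
At steady state, accumulation factor R = 1/(1 − e^(−kτ)) ≈ 1.7062.
Single-dose peak C₀ = D/Vd = 1820/128 ≈ 14.219 mcg/mL.
Cmax,ss = C₀/(1 − f) ≈ 14.219/0.5861 ≈ 24.260 mcg/mL.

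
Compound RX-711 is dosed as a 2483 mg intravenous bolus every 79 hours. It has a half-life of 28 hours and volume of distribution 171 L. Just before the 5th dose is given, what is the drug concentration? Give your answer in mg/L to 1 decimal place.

f = (1/2)^(τ/t½) = (1/2)^(79/28) ≈ 0.1415.
C₀ = D/Vd = 2483/171 ≈ 14.520 mg/L.
Before the 5th dose, 4 doses have been given. Superposition: Cmin = C₀·(f + f² + … + f^4).
≈ 14.520 × (0.1415 + 0.0200 + 0.0028 + 0.0004) ≈ 14.520 × 0.1647 ≈ 2.391 mg/L.

2.4 mg/L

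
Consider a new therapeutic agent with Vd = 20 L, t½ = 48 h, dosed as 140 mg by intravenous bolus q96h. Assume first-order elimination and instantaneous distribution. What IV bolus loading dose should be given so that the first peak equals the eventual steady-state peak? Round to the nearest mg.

f = (1/2)^(96/48) ≈ 0.250000; accumulation ratio R = 1/(1−f) ≈ 1.33333.
Loading dose to hit Cmax,ss on first dose: D_load = D_maint·R ≈ 140 × 1.33333 ≈ 186.67 mg.

187 mg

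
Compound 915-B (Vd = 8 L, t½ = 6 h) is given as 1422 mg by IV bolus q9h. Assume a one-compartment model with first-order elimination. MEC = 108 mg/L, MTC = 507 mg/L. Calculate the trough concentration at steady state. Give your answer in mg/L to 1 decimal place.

97.2 mg/L

Over one 9-h interval, 9/6 ≈ 1.5 half-lives elapse, leaving f ≈ 0.3536 of each dose.
Accumulation ratio R = 1/(1 − f) ≈ 1/0.6464 ≈ 1.5470.
Single-dose peak C₀ = D/Vd = 1422/8 ≈ 177.750 mg/L.
Cmax,ss = C₀/(1 − f) ≈ 177.750/0.6464 ≈ 274.985 mg/L.
One interval later, Cmin,ss = Cmax,ss·e^(−kτ) ≈ 274.985 × 0.3536 ≈ 97.235 mg/L.
Trough 97.2 mg/L vs MEC 108 mg/L: subtherapeutic.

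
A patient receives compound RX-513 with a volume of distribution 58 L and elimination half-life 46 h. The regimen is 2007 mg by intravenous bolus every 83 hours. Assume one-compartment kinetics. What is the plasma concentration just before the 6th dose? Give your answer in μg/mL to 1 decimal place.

f = (1/2)^(τ/t½) = (1/2)^(83/46) ≈ 0.2863.
C₀ = D/Vd = 2007/58 ≈ 34.603 μg/mL.
Before the 6th dose, 5 doses have been given. Superposition: Cmin = C₀·(f + f² + … + f^5).
≈ 34.603 × (0.2863 + 0.0820 + 0.0235 + 0.0067 + 0.0019) ≈ 34.603 × 0.4004 ≈ 13.855 μg/mL.

13.9 μg/mL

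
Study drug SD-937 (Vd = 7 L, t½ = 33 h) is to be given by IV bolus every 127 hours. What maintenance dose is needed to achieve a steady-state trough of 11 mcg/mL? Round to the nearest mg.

1032 mg

τ/t½ = 127/33 ≈ 3.8485, so f = (1/2)^(127/33) ≈ 0.069421.
Cmin,ss = (D/Vd)·f/(1−f), so D = Cmin,ss·Vd·(1−f)/f.
D = 11 × 7 × (1−f)/f ≈ 11 × 7 × 13.40486 ≈ 1032.17 mg.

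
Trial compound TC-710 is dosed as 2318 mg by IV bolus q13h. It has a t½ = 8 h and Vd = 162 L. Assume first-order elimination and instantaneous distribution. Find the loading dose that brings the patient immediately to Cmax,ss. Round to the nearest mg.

f = (1/2)^(13/8) ≈ 0.324210; accumulation ratio R = 1/(1−f) ≈ 1.47975.
Loading dose to hit Cmax,ss on first dose: D_load = D_maint·R ≈ 2318 × 1.47975 ≈ 3430.06 mg.

3430 mg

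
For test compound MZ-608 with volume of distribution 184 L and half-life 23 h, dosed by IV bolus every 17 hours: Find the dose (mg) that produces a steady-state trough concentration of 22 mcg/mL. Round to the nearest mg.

τ/t½ = 17/23 ≈ 0.73913, so f = (1/2)^(17/23) ≈ 0.599100.
Cmin,ss = (D/Vd)·f/(1−f), so D = Cmin,ss·Vd·(1−f)/f.
D = 22 × 184 × (1−f)/f ≈ 22 × 184 × 0.66917 ≈ 2708.80 mg.

2709 mg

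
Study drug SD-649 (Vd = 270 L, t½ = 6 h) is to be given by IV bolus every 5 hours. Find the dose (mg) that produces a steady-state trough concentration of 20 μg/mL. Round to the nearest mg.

4222 mg

τ/t½ = 5/6 ≈ 0.83333, so f = (1/2)^(5/6) ≈ 0.561231.
Cmin,ss = (D/Vd)·f/(1−f), so D = Cmin,ss·Vd·(1−f)/f.
D = 20 × 270 × (1−f)/f ≈ 20 × 270 × 0.78180 ≈ 4221.72 mg.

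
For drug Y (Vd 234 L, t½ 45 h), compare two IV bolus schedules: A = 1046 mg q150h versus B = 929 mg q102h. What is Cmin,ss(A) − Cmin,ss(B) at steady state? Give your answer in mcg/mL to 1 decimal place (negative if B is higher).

Regimen A: f = (1/2)^(150/45) ≈ 0.0992; Cmin,ss = (1046/234)·f/(1−f) ≈ 0.492 mcg/mL.
Regimen B: f = (1/2)^(102/45) ≈ 0.2078; Cmin,ss = (929/234)·f/(1−f) ≈ 1.041 mcg/mL.
Difference ≈ 0.492 − 1.041 ≈ -0.549 mcg/mL.

-0.5 mcg/mL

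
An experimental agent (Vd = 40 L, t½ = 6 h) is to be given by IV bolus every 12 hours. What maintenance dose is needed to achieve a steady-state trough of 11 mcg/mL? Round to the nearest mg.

τ/t½ = 12/6 ≈ 2, so f = (1/2)^(12/6) ≈ 0.250000.
Cmin,ss = (D/Vd)·f/(1−f), so D = Cmin,ss·Vd·(1−f)/f.
D = 11 × 40 × (1−f)/f ≈ 11 × 40 × 3.00000 ≈ 1320.00 mg.

1320 mg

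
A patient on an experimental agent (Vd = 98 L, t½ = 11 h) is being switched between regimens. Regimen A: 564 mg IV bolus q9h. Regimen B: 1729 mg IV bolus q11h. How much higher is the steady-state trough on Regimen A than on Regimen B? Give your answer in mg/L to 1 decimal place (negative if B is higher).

-10.1 mg/L

Regimen A: f = (1/2)^(9/11) ≈ 0.5672; Cmin,ss = (564/98)·f/(1−f) ≈ 7.542 mg/L.
Regimen B: f = (1/2)^(11/11) ≈ 0.5000; Cmin,ss = (1729/98)·f/(1−f) ≈ 17.643 mg/L.
Difference ≈ 7.542 − 17.643 ≈ -10.101 mg/L.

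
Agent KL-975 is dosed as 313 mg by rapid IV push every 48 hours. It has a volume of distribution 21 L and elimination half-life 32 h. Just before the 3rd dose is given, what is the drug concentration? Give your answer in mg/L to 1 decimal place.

7.1 mg/L

f = (1/2)^(τ/t½) = (1/2)^(48/32) ≈ 0.3536.
C₀ = D/Vd = 313/21 ≈ 14.905 mg/L.
Before the 3rd dose, 2 doses have been given. Superposition: Cmin = C₀·(f + f²).
≈ 14.905 × (0.3536 + 0.1250) ≈ 14.905 × 0.4786 ≈ 7.134 mg/L.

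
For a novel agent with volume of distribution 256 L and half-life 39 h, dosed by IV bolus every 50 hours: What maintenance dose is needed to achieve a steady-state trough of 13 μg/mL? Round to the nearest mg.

τ/t½ = 50/39 ≈ 1.2821, so f = (1/2)^(50/39) ≈ 0.411210.
Cmin,ss = (D/Vd)·f/(1−f), so D = Cmin,ss·Vd·(1−f)/f.
D = 13 × 256 × (1−f)/f ≈ 13 × 256 × 1.43185 ≈ 4765.20 mg.

4765 mg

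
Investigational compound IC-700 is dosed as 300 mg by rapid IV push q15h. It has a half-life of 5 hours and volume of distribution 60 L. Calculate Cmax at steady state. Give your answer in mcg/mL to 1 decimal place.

5.7 mcg/mL

τ = 15 h = 3 half-lives, so f = (1/2)^3 = 0.125.
Accumulation ratio R = 1/(1 − f) = 1/0.875 = 8/7.
Single-dose peak C₀ = D/Vd = 300/60 = 5 mcg/mL.
Steady-state peak Cmax,ss = C₀·R = 5 × 8/7 ≈ 5.714 mcg/mL.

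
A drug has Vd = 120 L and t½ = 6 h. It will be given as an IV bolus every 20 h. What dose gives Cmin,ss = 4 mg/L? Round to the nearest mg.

τ/t½ = 20/6 ≈ 3.3333, so f = (1/2)^(20/6) ≈ 0.099213.
Cmin,ss = (D/Vd)·f/(1−f), so D = Cmin,ss·Vd·(1−f)/f.
D = 4 × 120 × (1−f)/f ≈ 4 × 120 × 9.07932 ≈ 4358.07 mg.

4358 mg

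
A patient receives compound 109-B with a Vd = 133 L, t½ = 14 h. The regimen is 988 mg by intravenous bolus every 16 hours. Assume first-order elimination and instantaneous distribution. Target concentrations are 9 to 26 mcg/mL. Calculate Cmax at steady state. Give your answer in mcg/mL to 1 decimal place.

Over one 16-h interval, 16/14 ≈ 1.1429 half-lives elapse, leaving f ≈ 0.4529 of each dose.
At steady state, accumulation factor R = 1/(1 − e^(−kτ)) ≈ 1.8278.
Single-dose peak C₀ = D/Vd = 988/133 ≈ 7.429 mcg/mL.
Steady-state peak Cmax,ss = C₀·R ≈ 7.429 × 1.8278 ≈ 13.579 mcg/mL.
Peak 13.6 mcg/mL vs MTC 26 mcg/mL: below toxic threshold.

13.6 mcg/mL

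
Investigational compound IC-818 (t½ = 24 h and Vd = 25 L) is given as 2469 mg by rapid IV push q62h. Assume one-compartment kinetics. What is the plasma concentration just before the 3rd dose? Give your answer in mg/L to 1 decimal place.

19.2 mg/L

f = (1/2)^(τ/t½) = (1/2)^(62/24) ≈ 0.1669.
C₀ = D/Vd = 2469/25 ≈ 98.760 mg/L.
Before the 3rd dose, 2 doses have been given. Superposition: Cmin = C₀·(f + f²).
≈ 98.760 × (0.1669 + 0.0279) ≈ 98.760 × 0.1948 ≈ 19.238 mg/L.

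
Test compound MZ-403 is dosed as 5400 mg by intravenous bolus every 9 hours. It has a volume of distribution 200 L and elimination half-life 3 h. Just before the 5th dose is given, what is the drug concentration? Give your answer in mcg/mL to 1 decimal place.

3.9 mcg/mL

f = (1/2)^(τ/t½) = (1/2)^(9/3) ≈ 0.1250.
C₀ = D/Vd = 5400/200 ≈ 27.000 mcg/mL.
Before the 5th dose, 4 doses have been given. Superposition: Cmin = C₀·(f + f² + … + f^4).
≈ 27.000 × (0.1250 + 0.0156 + 0.0020 + 0.0002) ≈ 27.000 × 0.1428 ≈ 3.856 mcg/mL.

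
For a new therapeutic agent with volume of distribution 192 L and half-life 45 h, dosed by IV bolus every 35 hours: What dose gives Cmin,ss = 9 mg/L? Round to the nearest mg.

τ/t½ = 35/45 ≈ 0.77778, so f = (1/2)^(35/45) ≈ 0.583265.
Cmin,ss = (D/Vd)·f/(1−f), so D = Cmin,ss·Vd·(1−f)/f.
D = 9 × 192 × (1−f)/f ≈ 9 × 192 × 0.71449 ≈ 1234.64 mg.

1235 mg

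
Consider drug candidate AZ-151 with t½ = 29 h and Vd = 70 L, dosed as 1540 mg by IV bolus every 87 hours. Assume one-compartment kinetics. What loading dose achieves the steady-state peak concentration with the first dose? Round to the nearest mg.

f = (1/2)^(87/29) ≈ 0.125000; accumulation ratio R = 1/(1−f) ≈ 1.14286.
Loading dose to hit Cmax,ss on first dose: D_load = D_maint·R ≈ 1540 × 1.14286 ≈ 1760.00 mg.

1760 mg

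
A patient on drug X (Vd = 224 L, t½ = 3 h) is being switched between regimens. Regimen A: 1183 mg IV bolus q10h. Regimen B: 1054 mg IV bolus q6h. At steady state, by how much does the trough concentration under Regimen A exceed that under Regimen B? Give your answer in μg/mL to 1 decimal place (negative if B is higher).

-1.0 μg/mL

Regimen A: f = (1/2)^(10/3) ≈ 0.0992; Cmin,ss = (1183/224)·f/(1−f) ≈ 0.582 μg/mL.
Regimen B: f = (1/2)^(6/3) ≈ 0.2500; Cmin,ss = (1054/224)·f/(1−f) ≈ 1.568 μg/mL.
Difference ≈ 0.582 − 1.568 ≈ -0.986 μg/mL.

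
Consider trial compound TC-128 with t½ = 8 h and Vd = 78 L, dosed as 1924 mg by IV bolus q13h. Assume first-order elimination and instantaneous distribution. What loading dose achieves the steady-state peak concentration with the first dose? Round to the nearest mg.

f = (1/2)^(13/8) ≈ 0.324210; accumulation ratio R = 1/(1−f) ≈ 1.47975.
Loading dose to hit Cmax,ss on first dose: D_load = D_maint·R ≈ 1924 × 1.47975 ≈ 2847.04 mg.

2847 mg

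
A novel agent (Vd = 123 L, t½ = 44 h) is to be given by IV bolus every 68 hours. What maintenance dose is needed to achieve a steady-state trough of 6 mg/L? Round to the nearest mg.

τ/t½ = 68/44 ≈ 1.5455, so f = (1/2)^(68/44) ≈ 0.342588.
Cmin,ss = (D/Vd)·f/(1−f), so D = Cmin,ss·Vd·(1−f)/f.
D = 6 × 123 × (1−f)/f ≈ 6 × 123 × 1.91896 ≈ 1416.19 mg.

1416 mg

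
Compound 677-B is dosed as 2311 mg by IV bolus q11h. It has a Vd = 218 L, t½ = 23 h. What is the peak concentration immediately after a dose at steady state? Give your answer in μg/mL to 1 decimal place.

37.6 μg/mL

τ/t½ = 11/23 ≈ 0.47826, so fraction remaining f = (1/2)^(11/23) ≈ 0.7178.
Accumulation ratio R = 1/(1 − f) ≈ 1/0.2822 ≈ 3.5436.
Single-dose peak C₀ = D/Vd = 2311/218 ≈ 10.601 μg/mL.
Cmax,ss = C₀/(1 − f) ≈ 10.601/0.2822 ≈ 37.566 μg/mL.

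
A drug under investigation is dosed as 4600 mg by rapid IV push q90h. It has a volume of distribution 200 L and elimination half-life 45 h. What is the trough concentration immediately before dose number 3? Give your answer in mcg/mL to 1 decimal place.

f = (1/2)^(τ/t½) = (1/2)^(90/45) ≈ 0.2500.
C₀ = D/Vd = 4600/200 ≈ 23.000 mcg/mL.
Before the 3rd dose, 2 doses have been given. Superposition: Cmin = C₀·(f + f²).
≈ 23.000 × (0.2500 + 0.0625) ≈ 23.000 × 0.3125 ≈ 7.188 mcg/mL.

7.2 mcg/mL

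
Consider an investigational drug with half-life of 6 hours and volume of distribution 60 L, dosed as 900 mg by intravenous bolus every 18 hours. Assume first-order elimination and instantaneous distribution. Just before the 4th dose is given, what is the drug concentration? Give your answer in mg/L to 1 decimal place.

f = (1/2)^(τ/t½) = (1/2)^(18/6) ≈ 0.1250.
C₀ = D/Vd = 900/60 ≈ 15.000 mg/L.
Before the 4th dose, 3 doses have been given. Superposition: Cmin = C₀·(f + f² + … + f^3).
≈ 15.000 × (0.1250 + 0.0156 + 0.0020) ≈ 15.000 × 0.1426 ≈ 2.139 mg/L.

2.1 mg/L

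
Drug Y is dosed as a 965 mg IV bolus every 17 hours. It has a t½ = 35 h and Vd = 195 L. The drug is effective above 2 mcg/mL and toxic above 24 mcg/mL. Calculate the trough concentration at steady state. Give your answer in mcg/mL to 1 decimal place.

k = ln2/t½ = ln2/35 ≈ 0.019804 h⁻¹; fraction remaining f = e^(−kτ) = e^(−0.019804×17) ≈ 0.7141.
Accumulation ratio R = 1/(1 − f) ≈ 1/0.2859 ≈ 3.4977.
Each bolus raises the concentration by D/Vd = 965/195 ≈ 4.949 mcg/mL.
Cmax,ss = C₀/(1 − f) ≈ 4.949/0.2859 ≈ 17.310 mcg/mL.
Steady-state trough Cmin,ss = Cmax,ss·f ≈ 17.310 × 0.7141 ≈ 12.361 mcg/mL.
Trough 12.4 mcg/mL vs MEC 2 mcg/mL: adequate.

12.4 mcg/mL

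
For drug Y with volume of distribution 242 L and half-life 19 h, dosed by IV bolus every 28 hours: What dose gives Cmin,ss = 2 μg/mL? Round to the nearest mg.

τ/t½ = 28/19 ≈ 1.4737, so f = (1/2)^(28/19) ≈ 0.360062.
Cmin,ss = (D/Vd)·f/(1−f), so D = Cmin,ss·Vd·(1−f)/f.
D = 2 × 242 × (1−f)/f ≈ 2 × 242 × 1.77730 ≈ 860.21 mg.

860 mg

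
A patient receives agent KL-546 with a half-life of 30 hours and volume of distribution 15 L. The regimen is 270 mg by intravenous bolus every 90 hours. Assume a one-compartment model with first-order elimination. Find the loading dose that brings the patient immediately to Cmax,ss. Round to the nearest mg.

309 mg

f = (1/2)^(90/30) ≈ 0.125000; accumulation ratio R = 1/(1−f) ≈ 1.14286.
Loading dose to hit Cmax,ss on first dose: D_load = D_maint·R ≈ 270 × 1.14286 ≈ 308.57 mg.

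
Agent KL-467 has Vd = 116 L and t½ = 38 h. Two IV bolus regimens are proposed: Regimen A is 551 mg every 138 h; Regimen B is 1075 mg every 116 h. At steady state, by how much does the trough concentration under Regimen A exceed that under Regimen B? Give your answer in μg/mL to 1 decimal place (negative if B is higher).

-0.9 μg/mL

Regimen A: f = (1/2)^(138/38) ≈ 0.0807; Cmin,ss = (551/116)·f/(1−f) ≈ 0.417 μg/mL.
Regimen B: f = (1/2)^(116/38) ≈ 0.1205; Cmin,ss = (1075/116)·f/(1−f) ≈ 1.270 μg/mL.
Difference ≈ 0.417 − 1.270 ≈ -0.853 μg/mL.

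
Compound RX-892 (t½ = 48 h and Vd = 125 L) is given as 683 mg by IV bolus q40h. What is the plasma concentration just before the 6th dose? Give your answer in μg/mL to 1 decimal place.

f = (1/2)^(τ/t½) = (1/2)^(40/48) ≈ 0.5612.
C₀ = D/Vd = 683/125 ≈ 5.464 μg/mL.
Before the 6th dose, 5 doses have been given. Superposition: Cmin = C₀·(f + f² + … + f^5).
≈ 5.464 × (0.5612 + 0.3149 + 0.1767 + 0.0992 + 0.0557) ≈ 5.464 × 1.2077 ≈ 6.599 μg/mL.

6.6 μg/mL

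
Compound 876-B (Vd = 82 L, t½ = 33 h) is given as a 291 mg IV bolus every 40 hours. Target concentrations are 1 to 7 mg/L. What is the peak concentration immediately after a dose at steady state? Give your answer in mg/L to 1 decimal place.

6.2 mg/L

τ/t½ = 40/33 ≈ 1.2121, so fraction remaining f = (1/2)^(40/33) ≈ 0.4316.
Accumulation ratio R = 1/(1 − f) ≈ 1/0.5684 ≈ 1.7593.
Single-dose peak C₀ = D/Vd = 291/82 ≈ 3.549 mg/L.
Steady-state peak Cmax,ss = C₀·R ≈ 3.549 × 1.7593 ≈ 6.244 mg/L.
Peak 6.2 mg/L vs MTC 7 mg/L: below toxic threshold.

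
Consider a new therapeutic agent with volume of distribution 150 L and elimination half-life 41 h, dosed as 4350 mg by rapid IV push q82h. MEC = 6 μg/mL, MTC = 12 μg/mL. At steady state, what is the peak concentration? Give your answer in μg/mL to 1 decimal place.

τ = 82 h = 2 half-lives, so f = (1/2)^2 = 0.25.
Accumulation ratio R = 1/(1 − f) = 1/0.75 = 4/3.
Single-dose peak C₀ = D/Vd = 4350/150 = 29 μg/mL.
Steady-state peak Cmax,ss = C₀·R = 29 × 4/3 ≈ 38.667 μg/mL.
Peak 38.7 μg/mL vs MTC 12 μg/mL: exceeds toxic threshold.

38.7 μg/mL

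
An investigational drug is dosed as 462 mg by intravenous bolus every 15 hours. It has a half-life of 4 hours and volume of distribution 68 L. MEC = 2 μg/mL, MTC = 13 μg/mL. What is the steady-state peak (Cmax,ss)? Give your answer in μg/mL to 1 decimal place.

Over one 15-h interval, 15/4 ≈ 3.75 half-lives elapse, leaving f ≈ 0.0743 of each dose.
Accumulation ratio R = 1/(1 − f) ≈ 1/0.9257 ≈ 1.0803.
Each bolus raises the concentration by D/Vd = 462/68 ≈ 6.794 μg/mL.
Steady-state peak Cmax,ss = C₀·R ≈ 6.794 × 1.0803 ≈ 7.340 μg/mL.
Peak 7.3 μg/mL vs MTC 13 μg/mL: below toxic threshold.

7.3 μg/mL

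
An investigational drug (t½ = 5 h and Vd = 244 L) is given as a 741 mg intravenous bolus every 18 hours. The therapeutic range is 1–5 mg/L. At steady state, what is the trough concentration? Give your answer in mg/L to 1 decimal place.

k = ln2/t½ = ln2/5 ≈ 0.138629 h⁻¹; fraction remaining f = e^(−kτ) = e^(−0.138629×18) ≈ 0.0825.
At steady state, accumulation factor R = 1/(1 − e^(−kτ)) ≈ 1.0899.
Each bolus raises the concentration by D/Vd = 741/244 ≈ 3.037 mg/L.
Cmax,ss = C₀/(1 − f) ≈ 3.037/0.9175 ≈ 3.310 mg/L.
Steady-state trough Cmin,ss = Cmax,ss·f ≈ 3.310 × 0.0825 ≈ 0.273 mg/L.
Trough 0.3 mg/L vs MEC 1 mg/L: subtherapeutic.

0.3 mg/L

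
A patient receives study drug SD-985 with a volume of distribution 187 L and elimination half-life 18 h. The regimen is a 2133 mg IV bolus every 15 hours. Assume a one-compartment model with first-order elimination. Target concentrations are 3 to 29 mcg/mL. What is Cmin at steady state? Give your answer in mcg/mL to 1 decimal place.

14.6 mcg/mL

Over one 15-h interval, 15/18 ≈ 0.83333 half-lives elapse, leaving f ≈ 0.5612 of each dose.
Accumulation ratio R = 1/(1 − f) ≈ 1/0.4388 ≈ 2.2789.
Each bolus raises the concentration by D/Vd = 2133/187 ≈ 11.406 mcg/mL.
Cmax,ss = C₀/(1 − f) ≈ 11.406/0.4388 ≈ 25.994 mcg/mL.
One interval later, Cmin,ss = Cmax,ss·e^(−kτ) ≈ 25.994 × 0.5612 ≈ 14.588 mcg/mL.
Trough 14.6 mcg/mL vs MEC 3 mcg/mL: adequate.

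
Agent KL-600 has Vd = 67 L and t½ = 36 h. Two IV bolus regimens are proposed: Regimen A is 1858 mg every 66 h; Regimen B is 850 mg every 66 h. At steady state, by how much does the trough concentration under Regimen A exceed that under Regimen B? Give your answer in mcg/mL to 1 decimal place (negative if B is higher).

Regimen A: f = (1/2)^(66/36) ≈ 0.2806; Cmin,ss = (1858/67)·f/(1−f) ≈ 10.817 mcg/mL.
Regimen B: f = (1/2)^(66/36) ≈ 0.2806; Cmin,ss = (850/67)·f/(1−f) ≈ 4.948 mcg/mL.
Difference ≈ 10.817 − 4.948 ≈ 5.869 mcg/mL.

5.9 mcg/mL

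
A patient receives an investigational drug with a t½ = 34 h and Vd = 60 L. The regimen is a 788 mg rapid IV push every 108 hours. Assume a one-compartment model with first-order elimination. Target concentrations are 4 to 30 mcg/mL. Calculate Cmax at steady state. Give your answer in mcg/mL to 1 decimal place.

14.8 mcg/mL

τ/t½ = 108/34 ≈ 3.1765, so fraction remaining f = (1/2)^(108/34) ≈ 0.1106.
At steady state, accumulation factor R = 1/(1 − e^(−kτ)) ≈ 1.1244.
Single-dose peak C₀ = D/Vd = 788/60 ≈ 13.133 mcg/mL.
Cmax,ss = C₀/(1 − f) ≈ 13.133/0.8894 ≈ 14.766 mcg/mL.
Peak 14.8 mcg/mL vs MTC 30 mcg/mL: below toxic threshold.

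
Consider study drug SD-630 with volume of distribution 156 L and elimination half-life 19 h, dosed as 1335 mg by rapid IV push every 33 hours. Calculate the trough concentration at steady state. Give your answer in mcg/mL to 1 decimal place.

3.7 mcg/mL

Over one 33-h interval, 33/19 ≈ 1.7368 half-lives elapse, leaving f ≈ 0.3000 of each dose.
Each bolus raises the concentration by D/Vd = 1335/156 ≈ 8.558 mcg/mL.
Steady-state trough Cmin,ss = C₀·f/(1−f) ≈ 8.558 × 0.3000/0.7000 ≈ 3.668 mcg/mL.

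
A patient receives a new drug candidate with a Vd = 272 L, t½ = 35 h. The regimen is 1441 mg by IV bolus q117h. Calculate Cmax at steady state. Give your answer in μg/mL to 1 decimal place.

Over one 117-h interval, 117/35 ≈ 3.3429 half-lives elapse, leaving f ≈ 0.0986 of each dose.
At steady state, accumulation factor R = 1/(1 − e^(−kτ)) ≈ 1.1094.
Single-dose peak C₀ = D/Vd = 1441/272 ≈ 5.298 μg/mL.
Steady-state peak Cmax,ss = C₀·R ≈ 5.298 × 1.1094 ≈ 5.878 μg/mL.

5.9 μg/mL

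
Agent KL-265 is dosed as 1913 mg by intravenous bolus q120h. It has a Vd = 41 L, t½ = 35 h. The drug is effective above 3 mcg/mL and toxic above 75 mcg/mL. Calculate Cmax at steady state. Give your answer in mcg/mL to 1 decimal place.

k = ln2/t½ = ln2/35 ≈ 0.019804 h⁻¹; fraction remaining f = e^(−kτ) = e^(−0.019804×120) ≈ 0.0929.
At steady state, accumulation factor R = 1/(1 − e^(−kτ)) ≈ 1.1024.
Each bolus raises the concentration by D/Vd = 1913/41 ≈ 46.659 mcg/mL.
Steady-state peak Cmax,ss = C₀·R ≈ 46.659 × 1.1024 ≈ 51.437 mcg/mL.
Peak 51.4 mcg/mL vs MTC 75 mcg/mL: below toxic threshold.

51.4 mcg/mL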